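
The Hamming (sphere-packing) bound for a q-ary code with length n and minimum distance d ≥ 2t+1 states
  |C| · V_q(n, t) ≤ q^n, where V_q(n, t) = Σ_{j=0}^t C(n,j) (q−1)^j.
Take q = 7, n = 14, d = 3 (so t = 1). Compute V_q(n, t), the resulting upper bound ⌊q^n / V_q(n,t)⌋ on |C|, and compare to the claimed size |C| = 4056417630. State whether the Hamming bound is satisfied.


V_q(n, t) = 85, q^n = 678223072849, Hamming bound = 7979094974, |C| = 4056417630 ≤ bound (satisfied).

Step 1: Compute V_q(n, t) = Σ_{j=0}^1 C(n, j) (q−1)^j.
  j = 0: C(14,0)·(6)^0 = 1·1 = 1.
  j = 1: C(14,1)·(6)^1 = 14·6 = 84.
  V_q(n, t) = 1 + 84 = 85.
Step 2: q^n = 7^14 = 678223072849.
Step 3: Hamming bound ⌊q^n / V_q(n,t)⌋ = ⌊678223072849/85⌋ = 7979094974.
Step 4: Compare |C| = 4056417630 to 7979094974: satisfied.
The claimed |C| lies below the Hamming bound.


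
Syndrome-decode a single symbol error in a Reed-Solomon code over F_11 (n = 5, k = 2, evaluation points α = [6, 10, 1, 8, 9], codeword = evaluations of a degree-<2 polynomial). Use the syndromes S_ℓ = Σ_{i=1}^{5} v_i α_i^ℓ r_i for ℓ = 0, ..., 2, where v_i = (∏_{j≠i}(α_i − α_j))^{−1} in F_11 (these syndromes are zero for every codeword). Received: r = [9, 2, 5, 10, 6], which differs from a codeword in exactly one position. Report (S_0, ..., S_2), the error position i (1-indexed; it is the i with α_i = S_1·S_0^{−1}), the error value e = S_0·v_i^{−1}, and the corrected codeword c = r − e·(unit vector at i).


S = (2, 1, 6), error at position 1, error magnitude e = 2, c = [7, 2, 5, 10, 6].

Step 1: column multipliers v_i = (∏_{j≠i}(α_i − α_j))^{−1} mod 11.
  i = 1 (α = 6): (6−10)(6−1)(6−8)(6−9) = (−4)·5·(−2)·(−3) = −120 ≡ 1, so v_1 = 1^{−1} = 1 (mod 11).
  i = 2 (α = 10): (10−6)(10−1)(10−8)(10−9) = 4·9·2·1 = 72 ≡ 6, so v_2 = 6^{−1} = 2 (mod 11).
  i = 3 (α = 1): (1−6)(1−10)(1−8)(1−9) = (−5)·(−9)·(−7)·(−8) = 2520 ≡ 1, so v_3 = 1^{−1} = 1 (mod 11).
  i = 4 (α = 8): (8−6)(8−10)(8−1)(8−9) = 2·(−2)·7·(−1) = 28 ≡ 6, so v_4 = 6^{−1} = 2 (mod 11).
  i = 5 (α = 9): (9−6)(9−10)(9−1)(9−8) = 3·(−1)·8·1 = −24 ≡ 9, so v_5 = 9^{−1} = 5 (mod 11).
  v = [1, 2, 1, 2, 5].
Step 2: syndromes of r = [9, 2, 5, 10, 6] (all sums mod 11).
  S_0 = Σ v_i r_i = 1·9 + 2·2 + 1·5 + 2·10 + 5·6 = 68 ≡ 2.
  S_1 = Σ v_i α_i r_i = 1·6·9 + 2·10·2 + 1·1·5 + 2·8·10 + 5·9·6 = 529 ≡ 1.
  α_i^2 mod 11 = [3, 1, 1, 9, 4].
  S_2 = Σ v_i α_i^2 r_i = 1·3·9 + 2·1·2 + 1·1·5 + 2·9·10 + 5·4·6 = 336 ≡ 6.
  S = (2, 1, 6) ≠ 0, so r is not a codeword (an error is present).
Step 3: locate the error. For a single error e at position i, S_ℓ = v_i·e·α_i^ℓ, so α_err = S_1/S_0.
  S_0^{−1} = 2^{−1} = 6 (mod 11), so α_err = 1·6 = 6 ≡ 6 = α_1. Error position i = 1.
  Consistency check: S_2/S_1 = 6·1 = 6 ≡ 6 = α_err ✓ (single-error assumption holds).
Step 4: error magnitude e = S_0/v_1 = S_0·∏_{j≠1}(α_1 − α_j) = 2·1 = 2 ≡ 2 (mod 11).
Step 5: correct position 1: c_1 = r_1 − e = 9 − 2 ≡ 7 (mod 11). Hence c = [7, 2, 5, 10, 6].
  Check: interpolating c through the α_i gives m(x) = 9 + 7·x (degree < 2) with m(α_i) = c_i for every i, so c is indeed a codeword.


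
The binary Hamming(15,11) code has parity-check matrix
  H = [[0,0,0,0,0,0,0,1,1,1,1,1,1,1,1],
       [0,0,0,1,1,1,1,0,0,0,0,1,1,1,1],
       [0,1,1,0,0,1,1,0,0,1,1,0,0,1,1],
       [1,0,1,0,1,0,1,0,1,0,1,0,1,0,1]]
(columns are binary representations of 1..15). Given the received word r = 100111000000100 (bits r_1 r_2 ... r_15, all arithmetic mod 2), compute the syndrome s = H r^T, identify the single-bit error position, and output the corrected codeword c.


s = (1, 0, 1, 1)^T, error position = 11, corrected codeword c = 100111000010100

Compute s = H r^T mod 2 one row at a time:
  s_1 = 0 + 0 + 0 + 0 + 0 + 1 + 0 + 0 = 1 ≡ 1 (mod 2).
  s_2 = 1 + 1 + 1 + 0 + 0 + 1 + 0 + 0 = 4 ≡ 0 (mod 2).
  s_3 = 0 + 0 + 1 + 0 + 0 + 0 + 0 + 0 = 1 ≡ 1 (mod 2).
  s_4 = 1 + 0 + 1 + 0 + 0 + 0 + 1 + 0 = 3 ≡ 1 (mod 2).
s = (1, 0, 1, 1)^T — this equals column 11 of H (binary 1011), so error is at position 11.
Correct: flip bit 11 of r = 100111000000100 to get c = 100111000010100.


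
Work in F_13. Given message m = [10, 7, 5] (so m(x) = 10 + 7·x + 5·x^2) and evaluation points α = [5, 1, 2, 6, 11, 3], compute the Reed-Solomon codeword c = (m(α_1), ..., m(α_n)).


c = [1, 9, 5, 11, 3, 11]

Message polynomial: m(x) = 10 + 7·x + 5·x^2 (mod 13).
For each evaluation point α_i, compute m(α_i) mod 13:
  α_1 = 5: Horner steps 5 → 6 → 1, so m(5) = 1.
  α_2 = 1: Horner steps 5 → 12 → 9, so m(1) = 9.
  α_3 = 2: Horner steps 5 → 4 → 5, so m(2) = 5.
  α_4 = 6: Horner steps 5 → 11 → 11, so m(6) = 11.
  α_5 = 11: Horner steps 5 → 10 → 3, so m(11) = 3.
  α_6 = 3: Horner steps 5 → 9 → 11, so m(3) = 11.
Codeword c = [1, 9, 5, 11, 3, 11] ∈ F_13^6.


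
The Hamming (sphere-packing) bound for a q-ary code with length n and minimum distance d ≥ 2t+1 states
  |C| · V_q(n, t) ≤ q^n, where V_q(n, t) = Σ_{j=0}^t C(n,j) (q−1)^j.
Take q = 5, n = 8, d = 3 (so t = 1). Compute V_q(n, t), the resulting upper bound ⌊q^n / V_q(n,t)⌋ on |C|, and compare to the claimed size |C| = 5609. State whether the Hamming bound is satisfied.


V_q(n, t) = 33, q^n = 390625, Hamming bound = 11837, |C| = 5609 ≤ bound (satisfied).

Step 1: Compute V_q(n, t) = Σ_{j=0}^1 C(n, j) (q−1)^j.
  j = 0: C(8,0)·(4)^0 = 1·1 = 1.
  j = 1: C(8,1)·(4)^1 = 8·4 = 32.
  V_q(n, t) = 1 + 32 = 33.
Step 2: q^n = 5^8 = 390625.
Step 3: Hamming bound ⌊q^n / V_q(n,t)⌋ = ⌊390625/33⌋ = 11837.
Step 4: Compare |C| = 5609 to 11837: satisfied.
The claimed |C| lies below the Hamming bound.


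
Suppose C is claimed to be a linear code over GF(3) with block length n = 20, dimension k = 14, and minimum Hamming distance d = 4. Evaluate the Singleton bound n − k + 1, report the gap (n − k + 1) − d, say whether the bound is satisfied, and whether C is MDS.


Singleton RHS = n − k + 1 = 7, slack = 3, bound satisfied, not MDS.

Singleton bound: d ≤ n − k + 1.
Here n = 20, k = 14, so n − k + 1 = 7.
Given d = 4, check d ≤ 7: YES.
Slack = (n − k + 1) − d = 3.
The code is NOT MDS (slack = 3 > 0).
Description: the claimed parameters are [20, 14, 4]_3; such a code would be non-MDS.


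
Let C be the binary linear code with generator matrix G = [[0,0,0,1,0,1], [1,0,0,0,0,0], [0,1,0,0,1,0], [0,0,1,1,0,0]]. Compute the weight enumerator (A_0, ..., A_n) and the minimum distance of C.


Weight distribution: A_0 = 1, A_1 = 1, A_2 = 4, A_3 = 4, A_4 = 3, A_5 = 3. Minimum distance d = 1.

Enumerate all 2^4 = 16 messages m ∈ F_2^4.
For each, compute codeword c = mG in F_2^6, then tally its weight.
  m = 0000 → c = 000000, weight = 0.
  m = 1000 → c = 000101, weight = 2.
  m = 0100 → c = 100000, weight = 1.
  m = 1100 → c = 100101, weight = 3.
  m = 0010 → c = 010010, weight = 2.
  m = 1010 → c = 010111, weight = 4.
  m = 0110 → c = 110010, weight = 3.
  m = 1110 → c = 110111, weight = 5.
  m = 0001 → c = 001100, weight = 2.
  m = 1001 → c = 001001, weight = 2.
  m = 0101 → c = 101100, weight = 3.
  m = 1101 → c = 101001, weight = 3.
  m = 0011 → c = 011110, weight = 4.
  m = 1011 → c = 011011, weight = 4.
  m = 0111 → c = 111110, weight = 5.
  m = 1111 → c = 111011, weight = 5.
Tally weights:
  weight 0: 1 codewords.
  weight 1: 1 codewords.
  weight 2: 4 codewords.
  weight 3: 4 codewords.
  weight 4: 3 codewords.
  weight 5: 3 codewords.
Minimum distance d = smallest w > 0 with A_w > 0 = 1.
Sanity: Σ A_w = 16 = 2^4 = 16 ✓.


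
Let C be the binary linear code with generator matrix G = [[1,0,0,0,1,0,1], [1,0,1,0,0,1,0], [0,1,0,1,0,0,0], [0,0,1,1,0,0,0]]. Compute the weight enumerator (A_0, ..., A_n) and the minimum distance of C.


Weight distribution: A_0 = 1, A_2 = 3, A_3 = 4, A_4 = 3, A_5 = 4, A_6 = 1. Minimum distance d = 2.

Enumerate all 2^4 = 16 messages m ∈ F_2^4.
For each, compute codeword c = mG in F_2^7, then tally its weight.
  m = 0000 → c = 0000000, weight = 0.
  m = 1000 → c = 1000101, weight = 3.
  m = 0100 → c = 1010010, weight = 3.
  m = 1100 → c = 0010111, weight = 4.
  m = 0010 → c = 0101000, weight = 2.
  m = 1010 → c = 1101101, weight = 5.
  m = 0110 → c = 1111010, weight = 5.
  m = 1110 → c = 0111111, weight = 6.
  m = 0001 → c = 0011000, weight = 2.
  m = 1001 → c = 1011101, weight = 5.
  m = 0101 → c = 1001010, weight = 3.
  m = 1101 → c = 0001111, weight = 4.
  m = 0011 → c = 0110000, weight = 2.
  m = 1011 → c = 1110101, weight = 5.
  m = 0111 → c = 1100010, weight = 3.
  m = 1111 → c = 0100111, weight = 4.
Tally weights:
  weight 0: 1 codewords.
  weight 2: 3 codewords.
  weight 3: 4 codewords.
  weight 4: 3 codewords.
  weight 5: 4 codewords.
  weight 6: 1 codewords.
Minimum distance d = smallest w > 0 with A_w > 0 = 2.
Sanity: Σ A_w = 16 = 2^4 = 16 ✓.


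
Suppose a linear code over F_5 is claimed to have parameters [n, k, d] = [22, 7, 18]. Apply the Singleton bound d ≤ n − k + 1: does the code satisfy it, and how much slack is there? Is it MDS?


Singleton RHS = n − k + 1 = 16, slack = -2, bound violated (no such code; not MDS).

Singleton bound: d ≤ n − k + 1.
Here n = 22, k = 7, so n − k + 1 = 16.
Given d = 18, check d ≤ 16: NO.
Slack = (n − k + 1) − d = -2.
The slack is negative: d = 18 exceeds n − k + 1 = 16 by 2, so the Singleton bound is violated and no linear [22, 7, 18]_5 code can exist. In particular it is not MDS (MDS requires d = n − k + 1 exactly).
Description: the claimed parameters are [22, 7, 18]_5; such a code would be impossible (violates the Singleton bound).


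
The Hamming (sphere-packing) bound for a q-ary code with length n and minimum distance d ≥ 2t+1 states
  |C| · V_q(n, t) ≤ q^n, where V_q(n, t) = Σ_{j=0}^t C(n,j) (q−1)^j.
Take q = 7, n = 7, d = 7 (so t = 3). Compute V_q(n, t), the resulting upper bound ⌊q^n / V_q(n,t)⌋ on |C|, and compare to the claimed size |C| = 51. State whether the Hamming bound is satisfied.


V_q(n, t) = 8359, q^n = 823543, Hamming bound = 98, |C| = 51 ≤ bound (satisfied).

Step 1: Compute V_q(n, t) = Σ_{j=0}^3 C(n, j) (q−1)^j.
  j = 0: C(7,0)·(6)^0 = 1·1 = 1.
  j = 1: C(7,1)·(6)^1 = 7·6 = 42.
  j = 2: C(7,2)·(6)^2 = 21·36 = 756.
  j = 3: C(7,3)·(6)^3 = 35·216 = 7560.
  V_q(n, t) = 1 + 42 + 756 + 7560 = 8359.
Step 2: q^n = 7^7 = 823543.
Step 3: Hamming bound ⌊q^n / V_q(n,t)⌋ = ⌊823543/8359⌋ = 98.
Step 4: Compare |C| = 51 to 98: satisfied.
The claimed |C| lies below the Hamming bound.


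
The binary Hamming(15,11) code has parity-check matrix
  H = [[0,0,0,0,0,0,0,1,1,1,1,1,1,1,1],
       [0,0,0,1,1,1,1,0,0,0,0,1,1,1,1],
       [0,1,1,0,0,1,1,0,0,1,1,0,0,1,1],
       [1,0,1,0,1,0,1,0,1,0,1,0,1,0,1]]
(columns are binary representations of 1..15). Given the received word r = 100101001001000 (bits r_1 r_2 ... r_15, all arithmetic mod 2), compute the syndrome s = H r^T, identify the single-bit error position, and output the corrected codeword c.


s = (0, 1, 1, 0)^T, error position = 6, corrected codeword c = 100100001001000

Compute s = H r^T mod 2 one row at a time:
  s_1 = 0 + 1 + 0 + 0 + 1 + 0 + 0 + 0 = 2 ≡ 0 (mod 2).
  s_2 = 1 + 0 + 1 + 0 + 1 + 0 + 0 + 0 = 3 ≡ 1 (mod 2).
  s_3 = 0 + 0 + 1 + 0 + 0 + 0 + 0 + 0 = 1 ≡ 1 (mod 2).
  s_4 = 1 + 0 + 0 + 0 + 1 + 0 + 0 + 0 = 2 ≡ 0 (mod 2).
s = (0, 1, 1, 0)^T — this equals column 6 of H (binary 0110), so error is at position 6.
Correct: flip bit 6 of r = 100101001001000 to get c = 100100001001000.


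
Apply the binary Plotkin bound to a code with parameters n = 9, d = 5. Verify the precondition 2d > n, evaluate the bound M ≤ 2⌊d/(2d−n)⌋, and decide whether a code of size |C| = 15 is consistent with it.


Plotkin bound M ≤ 10; given |C| = 15 > bound (violated).

Check applicability: 2d = 10, n = 9.
2d − n = 1 > 0, so Plotkin applies.
Compute d/(2d−n) = 5/1 ≈ 5.0000.
⌊d/(2d−n)⌋ = 5.
Plotkin bound: M ≤ 2·5 = 10.
Given |C| = 15, check: VIOLATED.
This |C| is above the Plotkin bound, so no binary code with n = 9, d = 5 and 15 codewords exists.


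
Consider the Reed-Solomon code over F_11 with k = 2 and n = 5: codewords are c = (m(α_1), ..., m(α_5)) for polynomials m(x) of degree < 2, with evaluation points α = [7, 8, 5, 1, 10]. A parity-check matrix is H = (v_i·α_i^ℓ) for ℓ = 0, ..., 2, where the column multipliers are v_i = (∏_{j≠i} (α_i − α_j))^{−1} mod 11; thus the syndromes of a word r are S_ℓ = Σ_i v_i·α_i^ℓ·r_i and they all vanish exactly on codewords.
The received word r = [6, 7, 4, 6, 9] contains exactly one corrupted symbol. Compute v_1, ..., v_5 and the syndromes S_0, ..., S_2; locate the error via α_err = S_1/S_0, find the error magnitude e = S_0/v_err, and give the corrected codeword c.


S = (10, 10, 10), error at position 4, error magnitude e = 6, c = [6, 7, 4, 0, 9].

Step 1: column multipliers v_i = (∏_{j≠i}(α_i − α_j))^{−1} mod 11.
  i = 1 (α = 7): (7−8)(7−5)(7−1)(7−10) = (−1)·2·6·(−3) = 36 ≡ 3, so v_1 = 3^{−1} = 4 (mod 11).
  i = 2 (α = 8): (8−7)(8−5)(8−1)(8−10) = 1·3·7·(−2) = −42 ≡ 2, so v_2 = 2^{−1} = 6 (mod 11).
  i = 3 (α = 5): (5−7)(5−8)(5−1)(5−10) = (−2)·(−3)·4·(−5) = −120 ≡ 1, so v_3 = 1^{−1} = 1 (mod 11).
  i = 4 (α = 1): (1−7)(1−8)(1−5)(1−10) = (−6)·(−7)·(−4)·(−9) = 1512 ≡ 5, so v_4 = 5^{−1} = 9 (mod 11).
  i = 5 (α = 10): (10−7)(10−8)(10−5)(10−1) = 3·2·5·9 = 270 ≡ 6, so v_5 = 6^{−1} = 2 (mod 11).
  v = [4, 6, 1, 9, 2].
Step 2: syndromes of r = [6, 7, 4, 6, 9] (all sums mod 11).
  S_0 = Σ v_i r_i = 4·6 + 6·7 + 1·4 + 9·6 + 2·9 = 142 ≡ 10.
  S_1 = Σ v_i α_i r_i = 4·7·6 + 6·8·7 + 1·5·4 + 9·1·6 + 2·10·9 = 758 ≡ 10.
  α_i^2 mod 11 = [5, 9, 3, 1, 1].
  S_2 = Σ v_i α_i^2 r_i = 4·5·6 + 6·9·7 + 1·3·4 + 9·1·6 + 2·1·9 = 582 ≡ 10.
  S = (10, 10, 10) ≠ 0, so r is not a codeword (an error is present).
Step 3: locate the error. For a single error e at position i, S_ℓ = v_i·e·α_i^ℓ, so α_err = S_1/S_0.
  S_0^{−1} = 10^{−1} = 10 (mod 11), so α_err = 10·10 = 100 ≡ 1 = α_4. Error position i = 4.
  Consistency check: S_2/S_1 = 10·10 = 100 ≡ 1 = α_err ✓ (single-error assumption holds).
Step 4: error magnitude e = S_0/v_4 = S_0·∏_{j≠4}(α_4 − α_j) = 10·5 = 50 ≡ 6 (mod 11).
Step 5: correct position 4: c_4 = r_4 − e = 6 − 6 ≡ 0 (mod 11). Hence c = [6, 7, 4, 0, 9].
  Check: interpolating c through the α_i gives m(x) = 10 + 1·x (degree < 2) with m(α_i) = c_i for every i, so c is indeed a codeword.


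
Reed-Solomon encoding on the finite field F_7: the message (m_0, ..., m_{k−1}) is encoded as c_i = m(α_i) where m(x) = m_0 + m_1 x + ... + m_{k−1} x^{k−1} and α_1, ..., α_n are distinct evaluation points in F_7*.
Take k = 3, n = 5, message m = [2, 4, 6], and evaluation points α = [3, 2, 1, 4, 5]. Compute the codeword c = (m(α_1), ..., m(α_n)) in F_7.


c = [5, 6, 5, 2, 4]

Message polynomial: m(x) = 2 + 4·x + 6·x^2 (mod 7).
For each evaluation point α_i, compute m(α_i) mod 7:
  α_1 = 3: Horner steps 6 → 1 → 5, so m(3) = 5.
  α_2 = 2: Horner steps 6 → 2 → 6, so m(2) = 6.
  α_3 = 1: Horner steps 6 → 3 → 5, so m(1) = 5.
  α_4 = 4: Horner steps 6 → 0 → 2, so m(4) = 2.
  α_5 = 5: Horner steps 6 → 6 → 4, so m(5) = 4.
Codeword c = [5, 6, 5, 2, 4] ∈ F_7^5.


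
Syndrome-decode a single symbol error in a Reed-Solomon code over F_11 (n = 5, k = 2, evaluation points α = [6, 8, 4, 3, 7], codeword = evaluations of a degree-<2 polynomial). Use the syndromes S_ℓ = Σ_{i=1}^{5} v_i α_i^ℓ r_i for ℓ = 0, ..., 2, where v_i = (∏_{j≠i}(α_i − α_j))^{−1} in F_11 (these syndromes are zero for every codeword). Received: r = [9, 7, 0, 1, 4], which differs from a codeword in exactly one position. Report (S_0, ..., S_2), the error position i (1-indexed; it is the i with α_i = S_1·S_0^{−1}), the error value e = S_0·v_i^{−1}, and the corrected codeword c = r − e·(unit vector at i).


S = (4, 6, 9), error at position 5, error magnitude e = 7, c = [9, 7, 0, 1, 8].

Step 1: column multipliers v_i = (∏_{j≠i}(α_i − α_j))^{−1} mod 11.
  i = 1 (α = 6): (6−8)(6−4)(6−3)(6−7) = (−2)·2·3·(−1) = 12 ≡ 1, so v_1 = 1^{−1} = 1 (mod 11).
  i = 2 (α = 8): (8−6)(8−4)(8−3)(8−7) = 2·4·5·1 = 40 ≡ 7, so v_2 = 7^{−1} = 8 (mod 11).
  i = 3 (α = 4): (4−6)(4−8)(4−3)(4−7) = (−2)·(−4)·1·(−3) = −24 ≡ 9, so v_3 = 9^{−1} = 5 (mod 11).
  i = 4 (α = 3): (3−6)(3−8)(3−4)(3−7) = (−3)·(−5)·(−1)·(−4) = 60 ≡ 5, so v_4 = 5^{−1} = 9 (mod 11).
  i = 5 (α = 7): (7−6)(7−8)(7−4)(7−3) = 1·(−1)·3·4 = −12 ≡ 10, so v_5 = 10^{−1} = 10 (mod 11).
  v = [1, 8, 5, 9, 10].
Step 2: syndromes of r = [9, 7, 0, 1, 4] (all sums mod 11).
  S_0 = Σ v_i r_i = 1·9 + 8·7 + 5·0 + 9·1 + 10·4 = 114 ≡ 4.
  S_1 = Σ v_i α_i r_i = 1·6·9 + 8·8·7 + 5·4·0 + 9·3·1 + 10·7·4 = 809 ≡ 6.
  α_i^2 mod 11 = [3, 9, 5, 9, 5].
  S_2 = Σ v_i α_i^2 r_i = 1·3·9 + 8·9·7 + 5·5·0 + 9·9·1 + 10·5·4 = 812 ≡ 9.
  S = (4, 6, 9) ≠ 0, so r is not a codeword (an error is present).
Step 3: locate the error. For a single error e at position i, S_ℓ = v_i·e·α_i^ℓ, so α_err = S_1/S_0.
  S_0^{−1} = 4^{−1} = 3 (mod 11), so α_err = 6·3 = 18 ≡ 7 = α_5. Error position i = 5.
  Consistency check: S_2/S_1 = 9·2 = 18 ≡ 7 = α_err ✓ (single-error assumption holds).
Step 4: error magnitude e = S_0/v_5 = S_0·∏_{j≠5}(α_5 − α_j) = 4·10 = 40 ≡ 7 (mod 11).
Step 5: correct position 5: c_5 = r_5 − e = 4 − 7 ≡ 8 (mod 11). Hence c = [9, 7, 0, 1, 8].
  Check: interpolating c through the α_i gives m(x) = 4 + 10·x (degree < 2) with m(α_i) = c_i for every i, so c is indeed a codeword.


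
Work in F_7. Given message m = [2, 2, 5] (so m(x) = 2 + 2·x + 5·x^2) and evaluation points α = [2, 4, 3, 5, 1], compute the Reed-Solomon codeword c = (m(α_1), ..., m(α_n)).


c = [5, 6, 4, 4, 2]

Message polynomial: m(x) = 2 + 2·x + 5·x^2 (mod 7).
For each evaluation point α_i, compute m(α_i) mod 7:
  α_1 = 2: Horner steps 5 → 5 → 5, so m(2) = 5.
  α_2 = 4: Horner steps 5 → 1 → 6, so m(4) = 6.
  α_3 = 3: Horner steps 5 → 3 → 4, so m(3) = 4.
  α_4 = 5: Horner steps 5 → 6 → 4, so m(5) = 4.
  α_5 = 1: Horner steps 5 → 0 → 2, so m(1) = 2.
Codeword c = [5, 6, 4, 4, 2] ∈ F_7^5.


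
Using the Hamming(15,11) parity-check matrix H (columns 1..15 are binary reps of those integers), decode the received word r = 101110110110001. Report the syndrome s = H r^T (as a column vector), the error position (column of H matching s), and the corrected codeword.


s = (0, 0, 1, 0)^T, error position = 2, corrected codeword c = 111110110110001

Compute s = H r^T mod 2 one row at a time:
  s_1 = 1 + 0 + 1 + 1 + 0 + 0 + 0 + 1 = 4 ≡ 0 (mod 2).
  s_2 = 1 + 1 + 0 + 1 + 0 + 0 + 0 + 1 = 4 ≡ 0 (mod 2).
  s_3 = 0 + 1 + 0 + 1 + 1 + 1 + 0 + 1 = 5 ≡ 1 (mod 2).
  s_4 = 1 + 1 + 1 + 1 + 0 + 1 + 0 + 1 = 6 ≡ 0 (mod 2).
s = (0, 0, 1, 0)^T — this equals column 2 of H (binary 0010), so error is at position 2.
Correct: flip bit 2 of r = 101110110110001 to get c = 111110110110001.


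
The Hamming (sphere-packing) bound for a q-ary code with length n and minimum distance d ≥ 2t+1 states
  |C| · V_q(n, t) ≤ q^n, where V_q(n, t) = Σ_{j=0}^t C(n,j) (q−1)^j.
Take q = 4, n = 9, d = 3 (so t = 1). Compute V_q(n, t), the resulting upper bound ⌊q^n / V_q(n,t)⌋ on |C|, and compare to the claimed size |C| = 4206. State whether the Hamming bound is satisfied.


V_q(n, t) = 28, q^n = 262144, Hamming bound = 9362, |C| = 4206 ≤ bound (satisfied).

Step 1: Compute V_q(n, t) = Σ_{j=0}^1 C(n, j) (q−1)^j.
  j = 0: C(9,0)·(3)^0 = 1·1 = 1.
  j = 1: C(9,1)·(3)^1 = 9·3 = 27.
  V_q(n, t) = 1 + 27 = 28.
Step 2: q^n = 4^9 = 262144.
Step 3: Hamming bound ⌊q^n / V_q(n,t)⌋ = ⌊262144/28⌋ = 9362.
Step 4: Compare |C| = 4206 to 9362: satisfied.
The claimed |C| lies below the Hamming bound.


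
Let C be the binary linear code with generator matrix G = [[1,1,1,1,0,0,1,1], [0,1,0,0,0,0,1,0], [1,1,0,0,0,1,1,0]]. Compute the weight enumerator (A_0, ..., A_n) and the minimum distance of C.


Weight distribution: A_0 = 1, A_2 = 2, A_4 = 3, A_6 = 2. Minimum distance d = 2.

Enumerate all 2^3 = 8 messages m ∈ F_2^3.
For each, compute codeword c = mG in F_2^8, then tally its weight.
  m = 000 → c = 00000000, weight = 0.
  m = 100 → c = 11110011, weight = 6.
  m = 010 → c = 01000010, weight = 2.
  m = 110 → c = 10110001, weight = 4.
  m = 001 → c = 11000110, weight = 4.
  m = 101 → c = 00110101, weight = 4.
  m = 011 → c = 10000100, weight = 2.
  m = 111 → c = 01110111, weight = 6.
Tally weights:
  weight 0: 1 codewords.
  weight 2: 2 codewords.
  weight 4: 3 codewords.
  weight 6: 2 codewords.
Minimum distance d = smallest w > 0 with A_w > 0 = 2.
Sanity: Σ A_w = 8 = 2^3 = 8 ✓.


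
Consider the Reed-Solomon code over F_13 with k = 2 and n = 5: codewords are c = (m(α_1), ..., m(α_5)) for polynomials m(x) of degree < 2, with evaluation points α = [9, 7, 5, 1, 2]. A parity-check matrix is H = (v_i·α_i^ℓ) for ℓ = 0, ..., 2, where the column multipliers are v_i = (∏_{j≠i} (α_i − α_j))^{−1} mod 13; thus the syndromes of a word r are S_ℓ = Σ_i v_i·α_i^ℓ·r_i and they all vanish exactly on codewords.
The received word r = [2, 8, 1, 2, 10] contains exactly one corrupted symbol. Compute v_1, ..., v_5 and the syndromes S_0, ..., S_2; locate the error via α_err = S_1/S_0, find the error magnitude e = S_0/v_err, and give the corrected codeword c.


S = (8, 8, 8), error at position 4, error magnitude e = 2, c = [2, 8, 1, 0, 10].

Step 1: column multipliers v_i = (∏_{j≠i}(α_i − α_j))^{−1} mod 13.
  i = 1 (α = 9): (9−7)(9−5)(9−1)(9−2) = 2·4·8·7 = 448 ≡ 6, so v_1 = 6^{−1} = 11 (mod 13).
  i = 2 (α = 7): (7−9)(7−5)(7−1)(7−2) = (−2)·2·6·5 = −120 ≡ 10, so v_2 = 10^{−1} = 4 (mod 13).
  i = 3 (α = 5): (5−9)(5−7)(5−1)(5−2) = (−4)·(−2)·4·3 = 96 ≡ 5, so v_3 = 5^{−1} = 8 (mod 13).
  i = 4 (α = 1): (1−9)(1−7)(1−5)(1−2) = (−8)·(−6)·(−4)·(−1) = 192 ≡ 10, so v_4 = 10^{−1} = 4 (mod 13).
  i = 5 (α = 2): (2−9)(2−7)(2−5)(2−1) = (−7)·(−5)·(−3)·1 = −105 ≡ 12, so v_5 = 12^{−1} = 12 (mod 13).
  v = [11, 4, 8, 4, 12].
Step 2: syndromes of r = [2, 8, 1, 2, 10] (all sums mod 13).
  S_0 = Σ v_i r_i = 11·2 + 4·8 + 8·1 + 4·2 + 12·10 = 190 ≡ 8.
  S_1 = Σ v_i α_i r_i = 11·9·2 + 4·7·8 + 8·5·1 + 4·1·2 + 12·2·10 = 710 ≡ 8.
  α_i^2 mod 13 = [3, 10, 12, 1, 4].
  S_2 = Σ v_i α_i^2 r_i = 11·3·2 + 4·10·8 + 8·12·1 + 4·1·2 + 12·4·10 = 970 ≡ 8.
  S = (8, 8, 8) ≠ 0, so r is not a codeword (an error is present).
Step 3: locate the error. For a single error e at position i, S_ℓ = v_i·e·α_i^ℓ, so α_err = S_1/S_0.
  S_0^{−1} = 8^{−1} = 5 (mod 13), so α_err = 8·5 = 40 ≡ 1 = α_4. Error position i = 4.
  Consistency check: S_2/S_1 = 8·5 = 40 ≡ 1 = α_err ✓ (single-error assumption holds).
Step 4: error magnitude e = S_0/v_4 = S_0·∏_{j≠4}(α_4 − α_j) = 8·10 = 80 ≡ 2 (mod 13).
Step 5: correct position 4: c_4 = r_4 − e = 2 − 2 ≡ 0 (mod 13). Hence c = [2, 8, 1, 0, 10].
  Check: interpolating c through the α_i gives m(x) = 3 + 10·x (degree < 2) with m(α_i) = c_i for every i, so c is indeed a codeword.


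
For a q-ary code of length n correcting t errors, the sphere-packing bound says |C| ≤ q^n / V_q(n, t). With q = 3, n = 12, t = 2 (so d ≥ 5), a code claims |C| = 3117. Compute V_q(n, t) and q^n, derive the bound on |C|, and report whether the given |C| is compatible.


V_q(n, t) = 289, q^n = 531441, Hamming bound = 1838, |C| = 3117 > bound (violated).

Step 1: Compute V_q(n, t) = Σ_{j=0}^2 C(n, j) (q−1)^j.
  j = 0: C(12,0)·(2)^0 = 1·1 = 1.
  j = 1: C(12,1)·(2)^1 = 12·2 = 24.
  j = 2: C(12,2)·(2)^2 = 66·4 = 264.
  V_q(n, t) = 1 + 24 + 264 = 289.
Step 2: q^n = 3^12 = 531441.
Step 3: Hamming bound ⌊q^n / V_q(n,t)⌋ = ⌊531441/289⌋ = 1838.
Step 4: Compare |C| = 3117 to 1838: violated.
The claimed |C| lies above the Hamming bound, so no 3-ary code of length 12 with d ≥ 5 can have 3117 codewords.


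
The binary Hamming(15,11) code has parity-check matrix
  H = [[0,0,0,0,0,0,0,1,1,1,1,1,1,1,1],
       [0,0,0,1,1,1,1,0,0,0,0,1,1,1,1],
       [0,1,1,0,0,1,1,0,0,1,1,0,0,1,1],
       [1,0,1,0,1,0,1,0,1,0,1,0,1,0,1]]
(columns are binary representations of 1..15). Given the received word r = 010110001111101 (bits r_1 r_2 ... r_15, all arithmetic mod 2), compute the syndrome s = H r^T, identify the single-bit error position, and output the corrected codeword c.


s = (0, 1, 0, 1)^T, error position = 5, corrected codeword c = 010100001111101

Compute s = H r^T mod 2 one row at a time:
  s_1 = 0 + 1 + 1 + 1 + 1 + 1 + 0 + 1 = 6 ≡ 0 (mod 2).
  s_2 = 1 + 1 + 0 + 0 + 1 + 1 + 0 + 1 = 5 ≡ 1 (mod 2).
  s_3 = 1 + 0 + 0 + 0 + 1 + 1 + 0 + 1 = 4 ≡ 0 (mod 2).
  s_4 = 0 + 0 + 1 + 0 + 1 + 1 + 1 + 1 = 5 ≡ 1 (mod 2).
s = (0, 1, 0, 1)^T — this equals column 5 of H (binary 0101), so error is at position 5.
Correct: flip bit 5 of r = 010110001111101 to get c = 010100001111101.


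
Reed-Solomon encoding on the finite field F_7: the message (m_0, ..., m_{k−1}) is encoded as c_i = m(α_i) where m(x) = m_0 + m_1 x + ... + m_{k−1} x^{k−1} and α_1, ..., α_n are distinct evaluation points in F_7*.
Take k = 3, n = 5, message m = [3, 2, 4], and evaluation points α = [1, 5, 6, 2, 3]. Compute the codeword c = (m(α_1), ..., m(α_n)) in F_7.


c = [2, 1, 5, 2, 3]

Message polynomial: m(x) = 3 + 2·x + 4·x^2 (mod 7).
For each evaluation point α_i, compute m(α_i) mod 7:
  α_1 = 1: Horner steps 4 → 6 → 2, so m(1) = 2.
  α_2 = 5: Horner steps 4 → 1 → 1, so m(5) = 1.
  α_3 = 6: Horner steps 4 → 5 → 5, so m(6) = 5.
  α_4 = 2: Horner steps 4 → 3 → 2, so m(2) = 2.
  α_5 = 3: Horner steps 4 → 0 → 3, so m(3) = 3.
Codeword c = [2, 1, 5, 2, 3] ∈ F_7^5.


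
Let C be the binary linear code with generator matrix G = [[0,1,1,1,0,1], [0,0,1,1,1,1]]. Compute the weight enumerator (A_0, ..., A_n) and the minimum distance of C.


Weight distribution: A_0 = 1, A_2 = 1, A_4 = 2. Minimum distance d = 2.

Enumerate all 2^2 = 4 messages m ∈ F_2^2.
For each, compute codeword c = mG in F_2^6, then tally its weight.
  m = 00 → c = 000000, weight = 0.
  m = 10 → c = 011101, weight = 4.
  m = 01 → c = 001111, weight = 4.
  m = 11 → c = 010010, weight = 2.
Tally weights:
  weight 0: 1 codewords.
  weight 2: 1 codewords.
  weight 4: 2 codewords.
Minimum distance d = smallest w > 0 with A_w > 0 = 2.
Sanity: Σ A_w = 4 = 2^2 = 4 ✓.


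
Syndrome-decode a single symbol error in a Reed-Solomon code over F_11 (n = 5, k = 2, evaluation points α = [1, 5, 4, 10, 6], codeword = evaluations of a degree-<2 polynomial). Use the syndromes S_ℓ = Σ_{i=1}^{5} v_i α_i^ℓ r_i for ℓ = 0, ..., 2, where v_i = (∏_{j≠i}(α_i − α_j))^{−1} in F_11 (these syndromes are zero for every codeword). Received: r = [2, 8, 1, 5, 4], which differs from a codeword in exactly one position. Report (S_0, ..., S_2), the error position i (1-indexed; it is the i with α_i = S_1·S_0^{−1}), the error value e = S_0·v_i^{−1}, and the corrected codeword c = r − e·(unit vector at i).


S = (3, 8, 3), error at position 4, error magnitude e = 6, c = [2, 8, 1, 10, 4].

Step 1: column multipliers v_i = (∏_{j≠i}(α_i − α_j))^{−1} mod 11.
  i = 1 (α = 1): (1−5)(1−4)(1−10)(1−6) = (−4)·(−3)·(−9)·(−5) = 540 ≡ 1, so v_1 = 1^{−1} = 1 (mod 11).
  i = 2 (α = 5): (5−1)(5−4)(5−10)(5−6) = 4·1·(−5)·(−1) = 20 ≡ 9, so v_2 = 9^{−1} = 5 (mod 11).
  i = 3 (α = 4): (4−1)(4−5)(4−10)(4−6) = 3·(−1)·(−6)·(−2) = −36 ≡ 8, so v_3 = 8^{−1} = 7 (mod 11).
  i = 4 (α = 10): (10−1)(10−5)(10−4)(10−6) = 9·5·6·4 = 1080 ≡ 2, so v_4 = 2^{−1} = 6 (mod 11).
  i = 5 (α = 6): (6−1)(6−5)(6−4)(6−10) = 5·1·2·(−4) = −40 ≡ 4, so v_5 = 4^{−1} = 3 (mod 11).
  v = [1, 5, 7, 6, 3].
Step 2: syndromes of r = [2, 8, 1, 5, 4] (all sums mod 11).
  S_0 = Σ v_i r_i = 1·2 + 5·8 + 7·1 + 6·5 + 3·4 = 91 ≡ 3.
  S_1 = Σ v_i α_i r_i = 1·1·2 + 5·5·8 + 7·4·1 + 6·10·5 + 3·6·4 = 602 ≡ 8.
  α_i^2 mod 11 = [1, 3, 5, 1, 3].
  S_2 = Σ v_i α_i^2 r_i = 1·1·2 + 5·3·8 + 7·5·1 + 6·1·5 + 3·3·4 = 223 ≡ 3.
  S = (3, 8, 3) ≠ 0, so r is not a codeword (an error is present).
Step 3: locate the error. For a single error e at position i, S_ℓ = v_i·e·α_i^ℓ, so α_err = S_1/S_0.
  S_0^{−1} = 3^{−1} = 4 (mod 11), so α_err = 8·4 = 32 ≡ 10 = α_4. Error position i = 4.
  Consistency check: S_2/S_1 = 3·7 = 21 ≡ 10 = α_err ✓ (single-error assumption holds).
Step 4: error magnitude e = S_0/v_4 = S_0·∏_{j≠4}(α_4 − α_j) = 3·2 = 6 ≡ 6 (mod 11).
Step 5: correct position 4: c_4 = r_4 − e = 5 − 6 ≡ 10 (mod 11). Hence c = [2, 8, 1, 10, 4].
  Check: interpolating c through the α_i gives m(x) = 6 + 7·x (degree < 2) with m(α_i) = c_i for every i, so c is indeed a codeword.


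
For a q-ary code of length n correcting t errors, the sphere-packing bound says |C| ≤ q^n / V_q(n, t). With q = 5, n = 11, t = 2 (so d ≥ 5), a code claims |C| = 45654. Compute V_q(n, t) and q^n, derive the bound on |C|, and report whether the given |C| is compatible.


V_q(n, t) = 925, q^n = 48828125, Hamming bound = 52787, |C| = 45654 ≤ bound (satisfied).

Step 1: Compute V_q(n, t) = Σ_{j=0}^2 C(n, j) (q−1)^j.
  j = 0: C(11,0)·(4)^0 = 1·1 = 1.
  j = 1: C(11,1)·(4)^1 = 11·4 = 44.
  j = 2: C(11,2)·(4)^2 = 55·16 = 880.
  V_q(n, t) = 1 + 44 + 880 = 925.
Step 2: q^n = 5^11 = 48828125.
Step 3: Hamming bound ⌊q^n / V_q(n,t)⌋ = ⌊48828125/925⌋ = 52787.
Step 4: Compare |C| = 45654 to 52787: satisfied.
The claimed |C| lies below the Hamming bound.


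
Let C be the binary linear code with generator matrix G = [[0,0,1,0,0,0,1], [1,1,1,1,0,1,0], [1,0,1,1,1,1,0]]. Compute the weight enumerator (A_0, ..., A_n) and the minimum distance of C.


Weight distribution: A_0 = 1, A_2 = 2, A_4 = 1, A_5 = 4. Minimum distance d = 2.

Enumerate all 2^3 = 8 messages m ∈ F_2^3.
For each, compute codeword c = mG in F_2^7, then tally its weight.
  m = 000 → c = 0000000, weight = 0.
  m = 100 → c = 0010001, weight = 2.
  m = 010 → c = 1111010, weight = 5.
  m = 110 → c = 1101011, weight = 5.
  m = 001 → c = 1011110, weight = 5.
  m = 101 → c = 1001111, weight = 5.
  m = 011 → c = 0100100, weight = 2.
  m = 111 → c = 0110101, weight = 4.
Tally weights:
  weight 0: 1 codewords.
  weight 2: 2 codewords.
  weight 4: 1 codewords.
  weight 5: 4 codewords.
Minimum distance d = smallest w > 0 with A_w > 0 = 2.
Sanity: Σ A_w = 8 = 2^3 = 8 ✓.


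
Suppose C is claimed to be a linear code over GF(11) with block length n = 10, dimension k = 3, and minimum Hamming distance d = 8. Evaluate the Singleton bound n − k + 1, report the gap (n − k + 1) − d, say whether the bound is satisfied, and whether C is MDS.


Singleton RHS = n − k + 1 = 8, slack = 0, bound satisfied, MDS.

Singleton bound: d ≤ n − k + 1.
Here n = 10, k = 3, so n − k + 1 = 8.
Given d = 8, check d ≤ 8: YES.
Slack = (n − k + 1) − d = 0.
The code is MDS (slack = 0).
Description: the claimed parameters are [10, 3, 8]_11; such a code would be MDS (meets Singleton bound).


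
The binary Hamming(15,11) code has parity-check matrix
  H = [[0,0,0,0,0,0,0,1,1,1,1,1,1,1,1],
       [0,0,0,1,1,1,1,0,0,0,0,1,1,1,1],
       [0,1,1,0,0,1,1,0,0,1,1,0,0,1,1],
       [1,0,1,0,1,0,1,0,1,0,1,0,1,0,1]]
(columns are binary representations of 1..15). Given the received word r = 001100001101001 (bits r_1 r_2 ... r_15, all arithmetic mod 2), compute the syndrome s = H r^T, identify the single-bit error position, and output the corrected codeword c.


s = (0, 1, 1, 1)^T, error position = 7, corrected codeword c = 001100101101001

Compute s = H r^T mod 2 one row at a time:
  s_1 = 0 + 1 + 1 + 0 + 1 + 0 + 0 + 1 = 4 ≡ 0 (mod 2).
  s_2 = 1 + 0 + 0 + 0 + 1 + 0 + 0 + 1 = 3 ≡ 1 (mod 2).
  s_3 = 0 + 1 + 0 + 0 + 1 + 0 + 0 + 1 = 3 ≡ 1 (mod 2).
  s_4 = 0 + 1 + 0 + 0 + 1 + 0 + 0 + 1 = 3 ≡ 1 (mod 2).
s = (0, 1, 1, 1)^T — this equals column 7 of H (binary 0111), so error is at position 7.
Correct: flip bit 7 of r = 001100001101001 to get c = 001100101101001.


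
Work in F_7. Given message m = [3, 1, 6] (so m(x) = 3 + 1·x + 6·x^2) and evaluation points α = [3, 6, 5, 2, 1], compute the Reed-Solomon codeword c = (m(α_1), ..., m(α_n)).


c = [4, 1, 4, 1, 3]

Message polynomial: m(x) = 3 + 1·x + 6·x^2 (mod 7).
For each evaluation point α_i, compute m(α_i) mod 7:
  α_1 = 3: Horner steps 6 → 5 → 4, so m(3) = 4.
  α_2 = 6: Horner steps 6 → 2 → 1, so m(6) = 1.
  α_3 = 5: Horner steps 6 → 3 → 4, so m(5) = 4.
  α_4 = 2: Horner steps 6 → 6 → 1, so m(2) = 1.
  α_5 = 1: Horner steps 6 → 0 → 3, so m(1) = 3.
Codeword c = [4, 1, 4, 1, 3] ∈ F_7^5.


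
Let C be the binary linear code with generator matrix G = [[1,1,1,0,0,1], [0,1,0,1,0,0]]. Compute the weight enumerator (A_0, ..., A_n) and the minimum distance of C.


Weight distribution: A_0 = 1, A_2 = 1, A_4 = 2. Minimum distance d = 2.

Enumerate all 2^2 = 4 messages m ∈ F_2^2.
For each, compute codeword c = mG in F_2^6, then tally its weight.
  m = 00 → c = 000000, weight = 0.
  m = 10 → c = 111001, weight = 4.
  m = 01 → c = 010100, weight = 2.
  m = 11 → c = 101101, weight = 4.
Tally weights:
  weight 0: 1 codewords.
  weight 2: 1 codewords.
  weight 4: 2 codewords.
Minimum distance d = smallest w > 0 with A_w > 0 = 2.
Sanity: Σ A_w = 4 = 2^2 = 4 ✓.


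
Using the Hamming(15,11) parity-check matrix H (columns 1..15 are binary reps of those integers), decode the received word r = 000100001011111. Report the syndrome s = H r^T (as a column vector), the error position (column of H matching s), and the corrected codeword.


s = (0, 1, 1, 0)^T, error position = 6, corrected codeword c = 000101001011111

Compute s = H r^T mod 2 one row at a time:
  s_1 = 0 + 1 + 0 + 1 + 1 + 1 + 1 + 1 = 6 ≡ 0 (mod 2).
  s_2 = 1 + 0 + 0 + 0 + 1 + 1 + 1 + 1 = 5 ≡ 1 (mod 2).
  s_3 = 0 + 0 + 0 + 0 + 0 + 1 + 1 + 1 = 3 ≡ 1 (mod 2).
  s_4 = 0 + 0 + 0 + 0 + 1 + 1 + 1 + 1 = 4 ≡ 0 (mod 2).
s = (0, 1, 1, 0)^T — this equals column 6 of H (binary 0110), so error is at position 6.
Correct: flip bit 6 of r = 000100001011111 to get c = 000101001011111.


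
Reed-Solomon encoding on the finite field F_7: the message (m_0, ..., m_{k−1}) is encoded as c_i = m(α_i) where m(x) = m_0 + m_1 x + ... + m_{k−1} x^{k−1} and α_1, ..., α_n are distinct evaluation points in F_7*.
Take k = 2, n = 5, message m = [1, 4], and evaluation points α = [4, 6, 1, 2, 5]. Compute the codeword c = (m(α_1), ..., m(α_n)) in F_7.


c = [3, 4, 5, 2, 0]

Message polynomial: m(x) = 1 + 4·x (mod 7).
For each evaluation point α_i, compute m(α_i) mod 7:
  α_1 = 4: Horner steps 4 → 3, so m(4) = 3.
  α_2 = 6: Horner steps 4 → 4, so m(6) = 4.
  α_3 = 1: Horner steps 4 → 5, so m(1) = 5.
  α_4 = 2: Horner steps 4 → 2, so m(2) = 2.
  α_5 = 5: Horner steps 4 → 0, so m(5) = 0.
Codeword c = [3, 4, 5, 2, 0] ∈ F_7^5.


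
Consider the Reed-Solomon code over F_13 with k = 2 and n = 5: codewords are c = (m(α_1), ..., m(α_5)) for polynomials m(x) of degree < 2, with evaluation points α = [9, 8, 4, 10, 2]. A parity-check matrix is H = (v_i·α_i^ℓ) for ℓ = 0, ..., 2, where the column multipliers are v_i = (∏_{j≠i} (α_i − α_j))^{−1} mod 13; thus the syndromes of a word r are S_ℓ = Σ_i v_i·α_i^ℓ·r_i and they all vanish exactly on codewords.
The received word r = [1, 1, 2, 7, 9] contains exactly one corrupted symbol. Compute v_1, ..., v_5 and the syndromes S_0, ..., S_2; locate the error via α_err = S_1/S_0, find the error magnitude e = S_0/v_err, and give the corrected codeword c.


S = (9, 3, 1), error at position 1, error magnitude e = 10, c = [4, 1, 2, 7, 9].

Step 1: column multipliers v_i = (∏_{j≠i}(α_i − α_j))^{−1} mod 13.
  i = 1 (α = 9): (9−8)(9−4)(9−10)(9−2) = 1·5·(−1)·7 = −35 ≡ 4, so v_1 = 4^{−1} = 10 (mod 13).
  i = 2 (α = 8): (8−9)(8−4)(8−10)(8−2) = (−1)·4·(−2)·6 = 48 ≡ 9, so v_2 = 9^{−1} = 3 (mod 13).
  i = 3 (α = 4): (4−9)(4−8)(4−10)(4−2) = (−5)·(−4)·(−6)·2 = −240 ≡ 7, so v_3 = 7^{−1} = 2 (mod 13).
  i = 4 (α = 10): (10−9)(10−8)(10−4)(10−2) = 1·2·6·8 = 96 ≡ 5, so v_4 = 5^{−1} = 8 (mod 13).
  i = 5 (α = 2): (2−9)(2−8)(2−4)(2−10) = (−7)·(−6)·(−2)·(−8) = 672 ≡ 9, so v_5 = 9^{−1} = 3 (mod 13).
  v = [10, 3, 2, 8, 3].
Step 2: syndromes of r = [1, 1, 2, 7, 9] (all sums mod 13).
  S_0 = Σ v_i r_i = 10·1 + 3·1 + 2·2 + 8·7 + 3·9 = 100 ≡ 9.
  S_1 = Σ v_i α_i r_i = 10·9·1 + 3·8·1 + 2·4·2 + 8·10·7 + 3·2·9 = 744 ≡ 3.
  α_i^2 mod 13 = [3, 12, 3, 9, 4].
  S_2 = Σ v_i α_i^2 r_i = 10·3·1 + 3·12·1 + 2·3·2 + 8·9·7 + 3·4·9 = 690 ≡ 1.
  S = (9, 3, 1) ≠ 0, so r is not a codeword (an error is present).
Step 3: locate the error. For a single error e at position i, S_ℓ = v_i·e·α_i^ℓ, so α_err = S_1/S_0.
  S_0^{−1} = 9^{−1} = 3 (mod 13), so α_err = 3·3 = 9 ≡ 9 = α_1. Error position i = 1.
  Consistency check: S_2/S_1 = 1·9 = 9 ≡ 9 = α_err ✓ (single-error assumption holds).
Step 4: error magnitude e = S_0/v_1 = S_0·∏_{j≠1}(α_1 − α_j) = 9·4 = 36 ≡ 10 (mod 13).
Step 5: correct position 1: c_1 = r_1 − e = 1 − 10 ≡ 4 (mod 13). Hence c = [4, 1, 2, 7, 9].
  Check: interpolating c through the α_i gives m(x) = 3 + 3·x (degree < 2) with m(α_i) = c_i for every i, so c is indeed a codeword.


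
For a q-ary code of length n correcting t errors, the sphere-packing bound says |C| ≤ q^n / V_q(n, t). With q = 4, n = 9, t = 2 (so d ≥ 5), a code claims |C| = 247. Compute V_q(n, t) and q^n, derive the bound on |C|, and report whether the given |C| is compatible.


V_q(n, t) = 352, q^n = 262144, Hamming bound = 744, |C| = 247 ≤ bound (satisfied).

Step 1: Compute V_q(n, t) = Σ_{j=0}^2 C(n, j) (q−1)^j.
  j = 0: C(9,0)·(3)^0 = 1·1 = 1.
  j = 1: C(9,1)·(3)^1 = 9·3 = 27.
  j = 2: C(9,2)·(3)^2 = 36·9 = 324.
  V_q(n, t) = 1 + 27 + 324 = 352.
Step 2: q^n = 4^9 = 262144.
Step 3: Hamming bound ⌊q^n / V_q(n,t)⌋ = ⌊262144/352⌋ = 744.
Step 4: Compare |C| = 247 to 744: satisfied.
The claimed |C| lies below the Hamming bound.


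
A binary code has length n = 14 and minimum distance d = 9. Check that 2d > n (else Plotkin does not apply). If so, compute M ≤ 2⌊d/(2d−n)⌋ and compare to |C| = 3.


Plotkin bound M ≤ 4; given |C| = 3 ≤ bound (satisfied).

Check applicability: 2d = 18, n = 14.
2d − n = 4 > 0, so Plotkin applies.
Compute d/(2d−n) = 9/4 ≈ 2.2500.
⌊d/(2d−n)⌋ = 2.
Plotkin bound: M ≤ 2·2 = 4.
Given |C| = 3, check: satisfied.
This |C| is below the Plotkin bound.


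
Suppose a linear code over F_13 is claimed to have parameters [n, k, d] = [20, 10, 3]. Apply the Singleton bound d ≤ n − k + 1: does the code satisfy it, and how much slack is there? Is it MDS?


Singleton RHS = n − k + 1 = 11, slack = 8, bound satisfied, not MDS.

Singleton bound: d ≤ n − k + 1.
Here n = 20, k = 10, so n − k + 1 = 11.
Given d = 3, check d ≤ 11: YES.
Slack = (n − k + 1) − d = 8.
The code is NOT MDS (slack = 8 > 0).
Description: the claimed parameters are [20, 10, 3]_13; such a code would be non-MDS.


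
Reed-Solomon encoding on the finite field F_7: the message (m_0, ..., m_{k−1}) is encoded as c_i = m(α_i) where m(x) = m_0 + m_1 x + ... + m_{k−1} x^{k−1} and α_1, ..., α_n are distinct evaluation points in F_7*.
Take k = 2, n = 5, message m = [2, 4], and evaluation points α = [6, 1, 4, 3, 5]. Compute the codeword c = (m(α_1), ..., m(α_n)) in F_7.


c = [5, 6, 4, 0, 1]

Message polynomial: m(x) = 2 + 4·x (mod 7).
For each evaluation point α_i, compute m(α_i) mod 7:
  α_1 = 6: Horner steps 4 → 5, so m(6) = 5.
  α_2 = 1: Horner steps 4 → 6, so m(1) = 6.
  α_3 = 4: Horner steps 4 → 4, so m(4) = 4.
  α_4 = 3: Horner steps 4 → 0, so m(3) = 0.
  α_5 = 5: Horner steps 4 → 1, so m(5) = 1.
Codeword c = [5, 6, 4, 0, 1] ∈ F_7^5.
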